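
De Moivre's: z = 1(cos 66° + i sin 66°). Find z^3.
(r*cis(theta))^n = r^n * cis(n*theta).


r^3 = 1^3 = 1
n*theta = 3*66° = 198° = 198° (mod 360)
a = 1*cos(198°) = -0.9511
b = 1*sin(198°) = -0.3090

1 cis(198°) = -0.9511 - 0.3090i


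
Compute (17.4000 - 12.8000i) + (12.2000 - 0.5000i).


Real: 17.4 + 12.2 = 29.6
Imag: -12.8 - 0.5 = -13.3

29.6000 - 13.3000i


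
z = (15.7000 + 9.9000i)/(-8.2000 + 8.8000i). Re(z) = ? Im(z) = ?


Multiply by conjugate: (15.7000 + 9.9000i)(-8.2000 - 8.8000i) / ((-8.2)^2 + 8.8^2)
Numerator real = 15.7*(-8.2) + 9.9*8.8 = -41.62
Numerator imag = 9.9*(-8.2) - 15.7*8.8 = -219.34
Denominator = 144.68
Re(z) = -41.62/144.68 = -0.2877
Im(z) = -219.34/144.68 = -1.5160

Re(z) = -0.2877, Im(z) = -1.5160


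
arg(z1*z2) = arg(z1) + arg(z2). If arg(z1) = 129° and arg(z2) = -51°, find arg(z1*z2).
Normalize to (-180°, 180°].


arg(z1*z2) = 129° - 51° = 78°
Normalized to (-180°, 180°]: 78°

78°


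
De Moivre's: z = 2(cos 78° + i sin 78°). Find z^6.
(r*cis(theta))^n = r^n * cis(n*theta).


r^6 = 2^6 = 64
n*theta = 6*78° = 468° = 108° (mod 360)
a = 64*cos(108°) = -19.7771
b = 64*sin(108°) = 60.8676

64 cis(108°) = -19.7771 + 60.8676i


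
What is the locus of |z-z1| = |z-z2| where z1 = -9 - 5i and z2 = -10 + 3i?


Equal distances means the locus is the perpendicular bisector of z1 and z2.
Midpoint = ((-9+(-10))/2, (-5+3)/2) = (-9.5000, -1.0000)

Perpendicular bisector through (-9.5000, -1.0000)


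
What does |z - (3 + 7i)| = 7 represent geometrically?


|z - z0| = r is a circle with center z0 and radius r.
Center = (3, 7), radius = 7

Circle with center (3, 7) and radius 7


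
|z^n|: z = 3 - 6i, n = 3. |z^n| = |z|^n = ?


|z| = sqrt(9+36) = sqrt(45) = 6.7082
|z^3| = |z|^3 = (sqrt(45))^3 = 45*sqrt(45)

|z^3| = 45*sqrt(45) ≈ 301.8692


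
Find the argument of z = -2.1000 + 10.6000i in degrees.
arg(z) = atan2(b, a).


Re = -2.1, Im = 10.6
arg = atan2(10.6, -2.1) = 101.2059 degrees

arg(z) = 101.2059 degrees


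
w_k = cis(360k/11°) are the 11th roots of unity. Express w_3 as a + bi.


Angle = 360*3/11 = 98.1818°
a = cos(98.1818°) = -0.1423
b = sin(98.1818°) = 0.9898

-0.1423 + 0.9898i


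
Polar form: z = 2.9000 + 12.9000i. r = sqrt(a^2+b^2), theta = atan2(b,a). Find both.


r = sqrt(8.41+166.41) = sqrt(174.82) = 13.2220
theta = atan2(12.9, 2.9) = 77.3302 degrees

r = 13.2220, theta = 77.3302 degrees


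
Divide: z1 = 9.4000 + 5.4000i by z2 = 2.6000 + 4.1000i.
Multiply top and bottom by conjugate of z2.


Conjugate of z2 = 2.6000 - 4.1000i
Numerator: (9.4000 + 5.4000i)(2.6000 - 4.1000i) = 46.5800 - 24.5000i
Denominator: 2.6^2 + 4.1^2 = 23.57
Result = (46.5800 - 24.5000i)/23.57

1.9762 - 1.0395i


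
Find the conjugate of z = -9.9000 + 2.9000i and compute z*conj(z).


z_bar = -9.9000 - 2.9000i
z*z_bar = (-9.9)^2 + 2.9^2 = 98.01 + 8.41 = 106.42

z_bar = -9.9000 - 2.9000i, z*z_bar = 106.42


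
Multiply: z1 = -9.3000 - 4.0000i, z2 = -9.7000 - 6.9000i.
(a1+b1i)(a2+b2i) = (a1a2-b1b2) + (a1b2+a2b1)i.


Real = -9.3*(-9.7) - (-4)*(-6.9) = 90.21 - 27.6 = 62.61
Imag = -9.3*(-6.9) - (9.7)*(-4) = 64.17 + 38.8 = 102.97

62.6100 + 102.9700i


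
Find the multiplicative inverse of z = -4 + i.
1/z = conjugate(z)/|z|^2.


|z|^2 = 16+1 = 17
1/z = (-4 - 1i)/17

1/z = -0.2353 - 0.0588i


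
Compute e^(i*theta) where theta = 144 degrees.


cos(144°) = -0.8090
sin(144°) = 0.5878

e^(i*144°) = -0.8090 + 0.5878i


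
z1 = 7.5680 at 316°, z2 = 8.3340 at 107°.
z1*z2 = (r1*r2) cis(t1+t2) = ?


r = 7.5680 * 8.3340 = 63.0717
theta = 316° + 107° = 423° = 63° (mod 360)

63.0717 cis(63°)


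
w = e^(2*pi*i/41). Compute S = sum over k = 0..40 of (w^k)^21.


The roots are w_k = w^k with w = e^(2*pi*i/41), and (w^k)^21 = (w^21)^k.
So S = 1 + u + u^2 + ... + u^(40) with u = w^21.
21 = 0*41 + 21, so 21 is not a multiple of 41: u = w^21 ≠ 1 (w is a primitive 41th root), while u^41 = (w^41)^21 = 1.
Geometric series: S = (1 - u^41)/(1 - u) = (1 - 1)/(1 - u) = 0

S = 0


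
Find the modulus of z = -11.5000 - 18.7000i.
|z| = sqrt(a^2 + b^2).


|z| = sqrt((-11.5)^2 + (-18.7)^2) = sqrt(132.25 + 349.69) = sqrt(481.94) = 21.9531

|z| = 21.9531


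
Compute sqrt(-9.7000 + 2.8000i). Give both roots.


|z| = sqrt(94.09+7.84) = 10.0960
sqrt((|z|+a)/2) = sqrt((10.0960+(-9.7))/2) = sqrt(0.1980) = 0.4450
sqrt((|z|-a)/2) = sqrt((10.0960-(-9.7))/2) = sqrt(9.8980) = 3.1461

±(0.4450 + 3.1461i) i.e. 0.4450 + 3.1461i and -0.4450 - 3.1461i


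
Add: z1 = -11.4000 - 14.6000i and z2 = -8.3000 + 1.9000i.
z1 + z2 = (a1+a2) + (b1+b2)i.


Real: -11.4 - 8.3 = -19.7
Imag: -14.6 + 1.9 = -12.7

-19.7000 - 12.7000i


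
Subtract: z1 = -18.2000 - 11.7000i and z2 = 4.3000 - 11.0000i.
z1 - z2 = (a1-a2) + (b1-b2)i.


Real: -18.2 - 4.3 = -22.5
Imag: -11.7 + 11 = -0.7

-22.5000 - 0.7000i


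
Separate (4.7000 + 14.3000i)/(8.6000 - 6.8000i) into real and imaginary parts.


Multiply by conjugate: (4.7000 + 14.3000i)(8.6000 + 6.8000i) / (8.6^2 + (-6.8)^2)
Numerator real = 4.7*8.6 + 14.3*(-6.8) = -56.82
Numerator imag = 14.3*8.6 - 4.7*(-6.8) = 154.94
Denominator = 120.2
Re(z) = -56.82/120.2 = -0.4727
Im(z) = 154.94/120.2 = 1.2890

Re(z) = -0.4727, Im(z) = 1.2890


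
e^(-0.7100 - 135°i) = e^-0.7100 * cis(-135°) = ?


e^-0.7100 = 0.4916
cos(-135°) = -0.7071
sin(-135°) = -0.7071
Real = 0.4916*(-0.7071) = -0.3476
Imag = 0.4916*(-0.7071) = -0.3476

-0.3476 - 0.3476i


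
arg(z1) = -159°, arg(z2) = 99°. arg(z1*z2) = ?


arg(z1*z2) = -159° + 99° = -60°
Normalized to (-180°, 180°]: -60°

-60°


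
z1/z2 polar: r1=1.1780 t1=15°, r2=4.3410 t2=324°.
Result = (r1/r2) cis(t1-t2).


r = 1.1780 / 4.3410 = 0.2714
theta = 15° - 324° = -309° = 51° (mod 360)

0.2714 cis(51°)


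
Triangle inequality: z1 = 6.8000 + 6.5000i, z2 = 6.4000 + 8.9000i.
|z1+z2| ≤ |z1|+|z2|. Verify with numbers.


|z1| = sqrt(6.8^2 + 6.5^2) = sqrt(88.49) = 9.4069
|z2| = sqrt(6.4^2 + 8.9^2) = sqrt(120.17) = 10.9622
z1+z2 = 13.2000 + 15.4000i
|z1+z2| = sqrt(411.4) = 20.2830
|z1|+|z2| = 9.4069 + 10.9622 = 20.3691

|z1+z2| = 20.2830 ≤ |z1|+|z2| = 20.3691 (verified)


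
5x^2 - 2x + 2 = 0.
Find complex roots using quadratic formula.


disc = (-2)^2 - 4*5*2 = 4 - 40 = -36
sqrt(|disc|) = sqrt(36) = 6.0000
Real part = 2/(2*5) = 0.2000
Imag part = 6.0000/(2*5) = 0.6000

0.2000 ± 0.6000i


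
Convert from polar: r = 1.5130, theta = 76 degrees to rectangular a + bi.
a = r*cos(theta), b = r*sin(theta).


a = 1.5130*cos(76°) = 1.5130*0.2419 = 0.3660
b = 1.5130*sin(76°) = 1.5130*0.9703 = 1.4681

0.3660 + 1.4681i


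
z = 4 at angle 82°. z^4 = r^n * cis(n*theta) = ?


r^4 = 4^4 = 256
n*theta = 4*82° = 328° = 328° (mod 360)
a = 256*cos(328°) = 217.1003
b = 256*sin(328°) = -135.6593

256 cis(328°) = 217.1003 - 135.6593i


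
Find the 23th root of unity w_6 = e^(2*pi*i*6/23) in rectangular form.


Angle = 360*6/23 = 93.913°
a = cos(93.913°) = -0.0682
b = sin(93.913°) = 0.9977

-0.0682 + 0.9977i


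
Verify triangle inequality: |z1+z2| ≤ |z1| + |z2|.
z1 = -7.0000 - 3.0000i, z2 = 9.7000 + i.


|z1| = sqrt((-7)^2 + (-3)^2) = sqrt(58) = 7.6158
|z2| = sqrt(9.7^2 + 1^2) = sqrt(95.09) = 9.7514
z1+z2 = 2.7000 - 2.0000i
|z1+z2| = sqrt(11.29) = 3.3601
|z1|+|z2| = 7.6158 + 9.7514 = 17.3672

|z1+z2| = 3.3601 ≤ |z1|+|z2| = 17.3672 (verified)


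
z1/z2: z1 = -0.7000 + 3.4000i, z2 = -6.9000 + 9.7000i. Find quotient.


Conjugate of z2 = -6.9000 - 9.7000i
Numerator: (-0.7000 + 3.4000i)(-6.9000 - 9.7000i) = 37.8100 - 16.6700i
Denominator: (-6.9)^2 + 9.7^2 = 141.7
Result = (37.8100 - 16.6700i)/141.7

0.2668 - 0.1176i


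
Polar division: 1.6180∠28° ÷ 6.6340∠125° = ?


r = 1.6180 / 6.6340 = 0.2439
theta = 28° - 125° = -97° = 263° (mod 360)

0.2439 cis(263°)


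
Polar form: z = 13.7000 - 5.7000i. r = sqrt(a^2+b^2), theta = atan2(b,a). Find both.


r = sqrt(187.69+32.49) = sqrt(220.18) = 14.8385
theta = atan2(-5.7, 13.7) = -22.5902 degrees

r = 14.8385, theta = -22.5902 degrees


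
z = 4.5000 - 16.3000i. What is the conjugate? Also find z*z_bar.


z_bar = 4.5000 + 16.3000i
z*z_bar = 4.5^2 + (-16.3)^2 = 20.25 + 265.69 = 285.94

z_bar = 4.5000 + 16.3000i, z*z_bar = 285.94


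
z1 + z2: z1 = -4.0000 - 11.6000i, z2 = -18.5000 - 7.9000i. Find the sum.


Real: -4 - 18.5 = -22.5
Imag: -11.6 - 7.9 = -19.5

-22.5000 - 19.5000i


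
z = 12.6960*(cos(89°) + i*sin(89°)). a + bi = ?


a = 12.6960*cos(89°) = 12.6960*0.017452 = 0.2216
b = 12.6960*sin(89°) = 12.6960*0.99985 = 12.6941

0.2216 + 12.6941i


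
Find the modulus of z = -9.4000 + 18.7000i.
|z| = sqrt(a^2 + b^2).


|z| = sqrt((-9.4)^2 + 18.7^2) = sqrt(88.36 + 349.69) = sqrt(438.05) = 20.9296

|z| = 20.9296


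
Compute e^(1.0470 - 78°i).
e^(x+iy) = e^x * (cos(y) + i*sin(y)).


e^1.0470 = 2.8491
cos(-78°) = 0.20791
sin(-78°) = -0.97815
Real = 2.8491*0.20791 = 0.5924
Imag = 2.8491*(-0.97815) = -2.7868

0.5924 - 2.7868i


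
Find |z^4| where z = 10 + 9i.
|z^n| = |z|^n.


|z| = sqrt(100+81) = sqrt(181) = 13.4536
|z^4| = |z|^4 = (sqrt(181))^4 = 181^2 = 32761

|z^4| = 32761


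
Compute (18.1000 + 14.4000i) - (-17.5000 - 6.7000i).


Real: 18.1 + 17.5 = 35.6
Imag: 14.4 + 6.7 = 21.1

35.6000 + 21.1000i


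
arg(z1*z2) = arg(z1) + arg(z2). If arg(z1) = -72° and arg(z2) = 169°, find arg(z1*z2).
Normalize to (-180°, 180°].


arg(z1*z2) = -72° + 169° = 97°
Normalized to (-180°, 180°]: 97°

97°


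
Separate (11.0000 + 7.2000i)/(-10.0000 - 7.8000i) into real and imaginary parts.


Multiply by conjugate: (11.0000 + 7.2000i)(-10.0000 + 7.8000i) / ((-10)^2 + (-7.8)^2)
Numerator real = 11*(-10) + 7.2*(-7.8) = -166.16
Numerator imag = 7.2*(-10) - 11*(-7.8) = 13.8
Denominator = 160.84
Re(z) = -166.16/160.84 = -1.0331
Im(z) = 13.8/160.84 = 0.0858

Re(z) = -1.0331, Im(z) = 0.0858


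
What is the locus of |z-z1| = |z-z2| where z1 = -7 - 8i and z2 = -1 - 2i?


Equal distances means the locus is the perpendicular bisector of z1 and z2.
Midpoint = ((-7+(-1))/2, (-8+(-2))/2) = (-4.0000, -5.0000)

Perpendicular bisector through (-4.0000, -5.0000)


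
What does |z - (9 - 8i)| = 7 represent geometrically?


|z - z0| = r is a circle with center z0 and radius r.
Center = (9, -8), radius = 7

Circle with center (9, -8) and radius 7


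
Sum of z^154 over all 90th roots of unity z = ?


The roots are w_k = w^k with w = e^(2*pi*i/90), and (w^k)^154 = (w^154)^k.
So S = 1 + u + u^2 + ... + u^(89) with u = w^154.
154 = 1*90 + 64, so 154 is not a multiple of 90: u = (w^90)^1 * w^64 = w^64 ≠ 1 (w is a primitive 90th root), while u^90 = (w^90)^154 = 1.
Geometric series: S = (1 - u^90)/(1 - u) = (1 - 1)/(1 - u) = 0

S = 0


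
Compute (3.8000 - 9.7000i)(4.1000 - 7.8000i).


Real = 3.8*4.1 - (-9.7)*(-7.8) = 15.58 - 75.66 = -60.08
Imag = 3.8*(-7.8) + 4.1*(-9.7) = -29.64 - (39.77) = -69.41

-60.0800 - 69.4100i


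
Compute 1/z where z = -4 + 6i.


|z|^2 = 16+36 = 52
1/z = (-4 - 6i)/52

1/z = -0.0769 - 0.1154i


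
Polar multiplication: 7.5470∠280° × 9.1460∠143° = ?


r = 7.5470 * 9.1460 = 69.0249
theta = 280° + 143° = 423° = 63° (mod 360)

69.0249 cis(63°)


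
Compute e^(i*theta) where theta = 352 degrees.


cos(352°) = 0.9903
sin(352°) = -0.1392

e^(i*352°) = 0.9903 - 0.1392i


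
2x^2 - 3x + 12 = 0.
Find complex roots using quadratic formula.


disc = (-3)^2 - 4*2*12 = 9 - 96 = -87
sqrt(|disc|) = sqrt(87) = 9.3274
Real part = 3/(2*2) = 0.7500
Imag part = 9.3274/(2*2) = 2.3318

0.7500 ± 2.3318i


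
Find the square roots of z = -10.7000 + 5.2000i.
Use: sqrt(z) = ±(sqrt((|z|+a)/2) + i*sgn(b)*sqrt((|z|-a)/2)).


|z| = sqrt(114.49+27.04) = 11.8966
sqrt((|z|+a)/2) = sqrt((11.8966+(-10.7))/2) = sqrt(0.5983) = 0.7735
sqrt((|z|-a)/2) = sqrt((11.8966-(-10.7))/2) = sqrt(11.2983) = 3.3613

±(0.7735 + 3.3613i) i.e. 0.7735 + 3.3613i and -0.7735 - 3.3613i


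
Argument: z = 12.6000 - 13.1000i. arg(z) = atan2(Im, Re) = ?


Re = 12.6, Im = -13.1
arg = atan2(-13.1, 12.6) = -46.1146 degrees

arg(z) = -46.1146 degrees


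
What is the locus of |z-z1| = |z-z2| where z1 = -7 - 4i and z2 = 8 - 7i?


Equal distances means the locus is the perpendicular bisector of z1 and z2.
Midpoint = ((-7+8)/2, (-4+(-7))/2) = (0.5000, -5.5000)

Perpendicular bisector through (0.5000, -5.5000)


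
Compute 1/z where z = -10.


|z|^2 = 100+0 = 100
1/z = (-10 - 0i)/100

1/z = -0.1000 + 0i


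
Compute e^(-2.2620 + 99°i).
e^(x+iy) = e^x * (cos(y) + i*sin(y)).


e^-2.2620 = 0.10414
cos(99°) = -0.1564
sin(99°) = 0.9877
Real = 0.10414*(-0.1564) = -0.0163
Imag = 0.10414*0.9877 = 0.1029

-0.0163 + 0.1029i


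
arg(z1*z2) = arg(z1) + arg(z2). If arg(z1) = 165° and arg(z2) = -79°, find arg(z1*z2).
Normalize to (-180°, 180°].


arg(z1*z2) = 165° - 79° = 86°
Normalized to (-180°, 180°]: 86°

86°


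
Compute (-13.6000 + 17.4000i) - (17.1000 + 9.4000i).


Real: -13.6 - 17.1 = -30.7
Imag: 17.4 - 9.4 = 8

-30.7000 + 8.0000i


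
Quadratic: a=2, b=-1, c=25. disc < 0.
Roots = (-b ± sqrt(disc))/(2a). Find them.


disc = (-1)^2 - 4*2*25 = 1 - 200 = -199
sqrt(|disc|) = sqrt(199) = 14.1067
Real part = 1/(2*2) = 0.2500
Imag part = 14.1067/(2*2) = 3.5267

0.2500 ± 3.5267i


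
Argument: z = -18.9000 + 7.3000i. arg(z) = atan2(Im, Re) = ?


Re = -18.9, Im = 7.3
arg = atan2(7.3, -18.9) = 158.8813 degrees

arg(z) = 158.8813 degrees


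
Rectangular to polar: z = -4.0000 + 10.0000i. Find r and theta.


r = sqrt(16+100) = sqrt(116) = 10.7703
theta = atan2(10, -4) = 111.8014 degrees

r = 10.7703, theta = 111.8014 degrees


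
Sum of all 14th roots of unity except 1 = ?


With w = e^(2*pi*i/14), all 14 of the 14th roots of unity w^0 = 1, w, ..., w^(13) sum to 0: 1 + w + ... + w^(13) = (1 - w^14)/(1 - w) = 0 since w^14 = 1, w ≠ 1.
Removing the root 1: w + w^2 + ... + w^(13) = 0 - 1 = -1

Sum = -1


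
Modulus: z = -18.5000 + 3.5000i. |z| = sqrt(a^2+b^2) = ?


|z| = sqrt((-18.5)^2 + 3.5^2) = sqrt(342.25 + 12.25) = sqrt(354.5) = 18.8282

|z| = 18.8282


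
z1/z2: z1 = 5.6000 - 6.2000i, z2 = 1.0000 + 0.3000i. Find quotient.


Conjugate of z2 = 1.0000 - 0.3000i
Numerator: (5.6000 - 6.2000i)(1.0000 - 0.3000i) = 3.7400 - 7.8800i
Denominator: 1^2 + 0.3^2 = 1.09
Result = (3.7400 - 7.8800i)/1.09

3.4312 - 7.2294i


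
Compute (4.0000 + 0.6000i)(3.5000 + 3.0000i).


Real = 4*3.5 - 0.6*3 = 14 - 1.8 = 12.2
Imag = 4*3 + 3.5*0.6 = 12 + 2.1 = 14.1

12.2000 + 14.1000i


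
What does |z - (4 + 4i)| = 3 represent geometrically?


|z - z0| = r is a circle with center z0 and radius r.
Center = (4, 4), radius = 3

Circle with center (4, 4) and radius 3


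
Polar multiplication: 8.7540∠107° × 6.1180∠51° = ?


r = 8.7540 * 6.1180 = 53.5570
theta = 107° + 51° = 158° = 158° (mod 360)

53.5570 cis(158°)


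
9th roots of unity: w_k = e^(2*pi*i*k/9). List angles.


The 9th roots of unity are cis(360k/9°) for k=0..8
Angle step = 360/9 = 40°
Primitive root: cis(40°)
Primitive root = 0.7660 + 0.6428i

9 roots at angles: 0°, 40°, 80°, 120°, 160°, 200°, 240°, 280°, 320°


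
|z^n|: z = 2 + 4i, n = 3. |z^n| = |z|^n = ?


|z| = sqrt(4+16) = sqrt(20) = 4.4721
|z^3| = |z|^3 = (sqrt(20))^3 = 20*sqrt(20)

|z^3| = 20*sqrt(20) ≈ 89.4427


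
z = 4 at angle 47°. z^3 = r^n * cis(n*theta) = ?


r^3 = 4^3 = 64
n*theta = 3*47° = 141° = 141° (mod 360)
a = 64*cos(141°) = -49.7373
b = 64*sin(141°) = 40.2765

64 cis(141°) = -49.7373 + 40.2765i


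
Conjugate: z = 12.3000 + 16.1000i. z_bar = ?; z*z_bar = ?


z_bar = 12.3000 - 16.1000i
z*z_bar = 12.3^2 + 16.1^2 = 151.29 + 259.21 = 410.5

z_bar = 12.3000 - 16.1000i, z*z_bar = 410.5


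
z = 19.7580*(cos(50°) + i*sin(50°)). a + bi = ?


a = 19.7580*cos(50°) = 19.7580*0.64279 = 12.7002
b = 19.7580*sin(50°) = 19.7580*0.766044 = 15.1355

12.7002 + 15.1355i


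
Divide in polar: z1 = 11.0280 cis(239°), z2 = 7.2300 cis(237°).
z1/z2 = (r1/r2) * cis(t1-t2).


r = 11.0280 / 7.2300 = 1.5253
theta = 239° - 237° = 2° = 2° (mod 360)

1.5253 cis(2°)


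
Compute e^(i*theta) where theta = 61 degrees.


cos(61°) = 0.4848
sin(61°) = 0.8746

e^(i*61°) = 0.4848 + 0.8746i


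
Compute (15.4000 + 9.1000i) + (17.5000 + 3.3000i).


Real: 15.4 + 17.5 = 32.9
Imag: 9.1 + 3.3 = 12.4

32.9000 + 12.4000i


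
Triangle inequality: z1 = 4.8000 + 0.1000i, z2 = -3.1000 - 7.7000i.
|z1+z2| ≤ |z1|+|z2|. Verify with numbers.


|z1| = sqrt(4.8^2 + 0.1^2) = sqrt(23.05) = 4.8010
|z2| = sqrt((-3.1)^2 + (-7.7)^2) = sqrt(68.9) = 8.3006
z1+z2 = 1.7000 - 7.6000i
|z1+z2| = sqrt(60.65) = 7.7878
|z1|+|z2| = 4.8010 + 8.3006 = 13.1016

|z1+z2| = 7.7878 ≤ |z1|+|z2| = 13.1016 (verified)


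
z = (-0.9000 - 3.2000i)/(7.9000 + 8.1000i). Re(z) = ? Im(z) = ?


Multiply by conjugate: (-0.9000 - 3.2000i)(7.9000 - 8.1000i) / (7.9^2 + 8.1^2)
Numerator real = -0.9*7.9 - (3.2)*8.1 = -33.03
Numerator imag = -3.2*7.9 - (-0.9)*8.1 = -17.99
Denominator = 128.02
Re(z) = -33.03/128.02 = -0.2580
Im(z) = -17.99/128.02 = -0.1405

Re(z) = -0.2580, Im(z) = -0.1405


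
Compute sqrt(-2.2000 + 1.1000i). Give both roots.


|z| = sqrt(4.84+1.21) = 2.4597
sqrt((|z|+a)/2) = sqrt((2.4597+(-2.2))/2) = sqrt(0.1298) = 0.3603
sqrt((|z|-a)/2) = sqrt((2.4597-(-2.2))/2) = sqrt(2.3298) = 1.5264

±(0.3603 + 1.5264i) i.e. 0.3603 + 1.5264i and -0.3603 - 1.5264i


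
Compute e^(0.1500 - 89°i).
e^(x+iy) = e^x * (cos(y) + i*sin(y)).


e^0.1500 = 1.16183
cos(-89°) = 0.0175
sin(-89°) = -0.99985
Real = 1.16183*0.0175 = 0.0203
Imag = 1.16183*(-0.99985) = -1.1617

0.0203 - 1.1617i


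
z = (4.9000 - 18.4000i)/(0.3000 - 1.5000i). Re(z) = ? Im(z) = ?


Multiply by conjugate: (4.9000 - 18.4000i)(0.3000 + 1.5000i) / (0.3^2 + (-1.5)^2)
Numerator real = 4.9*0.3 - (18.4)*(-1.5) = 29.07
Numerator imag = -18.4*0.3 - 4.9*(-1.5) = 1.83
Denominator = 2.34
Re(z) = 29.07/2.34 = 12.4231
Im(z) = 1.83/2.34 = 0.7821

Re(z) = 12.4231, Im(z) = 0.7821


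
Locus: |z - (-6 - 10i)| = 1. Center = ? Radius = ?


|z - z0| = r is a circle with center z0 and radius r.
Center = (-6, -10), radius = 1

Circle with center (-6, -10) and radius 1


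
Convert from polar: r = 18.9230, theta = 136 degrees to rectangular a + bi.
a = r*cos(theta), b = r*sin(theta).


a = 18.9230*cos(136°) = 18.9230*(-0.71934) = -13.6121
b = 18.9230*sin(136°) = 18.9230*0.694658 = 13.1450

-13.6121 + 13.1450i


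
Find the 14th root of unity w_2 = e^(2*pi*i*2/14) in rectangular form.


Angle = 360*2/14 = 51.4286°
a = cos(51.4286°) = 0.6235
b = sin(51.4286°) = 0.7818

0.6235 + 0.7818i


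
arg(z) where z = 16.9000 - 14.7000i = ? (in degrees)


Re = 16.9, Im = -14.7
arg = atan2(-14.7, 16.9) = -41.0175 degrees

arg(z) = -41.0175 degrees


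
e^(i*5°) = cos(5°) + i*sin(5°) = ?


cos(5°) = 0.9962
sin(5°) = 0.0872

e^(i*5°) = 0.9962 + 0.0872i


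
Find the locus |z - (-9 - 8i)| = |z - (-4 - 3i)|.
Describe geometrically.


Equal distances means the locus is the perpendicular bisector of z1 and z2.
Midpoint = ((-9+(-4))/2, (-8+(-3))/2) = (-6.5000, -5.5000)

Perpendicular bisector through (-6.5000, -5.5000)


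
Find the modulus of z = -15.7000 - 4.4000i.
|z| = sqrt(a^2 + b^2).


|z| = sqrt((-15.7)^2 + (-4.4)^2) = sqrt(246.49 + 19.36) = sqrt(265.85) = 16.3049

|z| = 16.3049


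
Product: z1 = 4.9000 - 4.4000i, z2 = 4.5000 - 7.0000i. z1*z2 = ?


Real = 4.9*4.5 - (-4.4)*(-7) = 22.05 - 30.8 = -8.75
Imag = 4.9*(-7) + 4.5*(-4.4) = -34.3 - (19.8) = -54.1

-8.7500 - 54.1000i


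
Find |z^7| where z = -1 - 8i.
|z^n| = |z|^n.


|z| = sqrt(1+64) = sqrt(65) = 8.0623
|z^7| = |z|^7 = (sqrt(65))^7 = 65^3 * sqrt(65) = 274625*sqrt(65)

|z^7| = 274625*sqrt(65) ≈ 2214097.5341


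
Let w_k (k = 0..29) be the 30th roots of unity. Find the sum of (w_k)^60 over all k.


The roots are w_k = w^k with w = e^(2*pi*i/30), and (w^k)^60 = (w^60)^k.
So S = 1 + u + u^2 + ... + u^(29) with u = w^60.
60 = 2*30 + 0, so 60 is a multiple of 30 and u = (w^30)^2 = 1.
Every one of the 30 terms equals 1: S = 30

S = 30


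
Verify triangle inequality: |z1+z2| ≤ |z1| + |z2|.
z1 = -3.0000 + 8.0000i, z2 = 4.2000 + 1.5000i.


|z1| = sqrt((-3)^2 + 8^2) = sqrt(73) = 8.5440
|z2| = sqrt(4.2^2 + 1.5^2) = sqrt(19.89) = 4.4598
z1+z2 = 1.2000 + 9.5000i
|z1+z2| = sqrt(91.69) = 9.5755
|z1|+|z2| = 8.5440 + 4.4598 = 13.0038

|z1+z2| = 9.5755 ≤ |z1|+|z2| = 13.0038 (verified)


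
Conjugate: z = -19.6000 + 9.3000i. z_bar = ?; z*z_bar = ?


z_bar = -19.6000 - 9.3000i
z*z_bar = (-19.6)^2 + 9.3^2 = 384.16 + 86.49 = 470.65

z_bar = -19.6000 - 9.3000i, z*z_bar = 470.65


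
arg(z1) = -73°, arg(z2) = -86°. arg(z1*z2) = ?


arg(z1*z2) = -73° - 86° = -159°
Normalized to (-180°, 180°]: -159°

-159°


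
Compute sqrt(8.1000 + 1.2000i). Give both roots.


|z| = sqrt(65.61+1.44) = 8.1884
sqrt((|z|+a)/2) = sqrt((8.1884+8.1)/2) = sqrt(8.1442) = 2.8538
sqrt((|z|-a)/2) = sqrt((8.1884-8.1)/2) = sqrt(0.0442) = 0.2102

±(2.8538 + 0.2102i) i.e. 2.8538 + 0.2102i and -2.8538 - 0.2102i


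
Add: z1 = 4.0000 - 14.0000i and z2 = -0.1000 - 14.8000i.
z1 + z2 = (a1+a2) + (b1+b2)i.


Real: 4 - 0.1 = 3.9
Imag: -14 - 14.8 = -28.8

3.9000 - 28.8000i


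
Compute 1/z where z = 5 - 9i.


|z|^2 = 25+81 = 106
1/z = (5 + 9i)/106

1/z = 0.0472 + 0.0849i


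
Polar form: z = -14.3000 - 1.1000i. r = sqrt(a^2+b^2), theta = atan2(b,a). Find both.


r = sqrt(204.49+1.21) = sqrt(205.7) = 14.3422
theta = atan2(-1.1, -14.3) = -175.6013 degrees

r = 14.3422, theta = -175.6013 degrees


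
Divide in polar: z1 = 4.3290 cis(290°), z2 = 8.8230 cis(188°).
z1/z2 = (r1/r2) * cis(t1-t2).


r = 4.3290 / 8.8230 = 0.4906
theta = 290° - 188° = 102° = 102° (mod 360)

0.4906 cis(102°)


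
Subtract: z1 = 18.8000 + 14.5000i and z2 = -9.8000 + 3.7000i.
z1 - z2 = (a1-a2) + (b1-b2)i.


Real: 18.8 + 9.8 = 28.6
Imag: 14.5 - 3.7 = 10.8

28.6000 + 10.8000i


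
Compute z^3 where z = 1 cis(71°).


r^3 = 1^3 = 1
n*theta = 3*71° = 213° = 213° (mod 360)
a = 1*cos(213°) = -0.8387
b = 1*sin(213°) = -0.5446

1 cis(213°) = -0.8387 - 0.5446i


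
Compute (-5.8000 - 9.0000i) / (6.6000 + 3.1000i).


Conjugate of z2 = 6.6000 - 3.1000i
Numerator: (-5.8000 - 9.0000i)(6.6000 - 3.1000i) = -66.1800 - 41.4200i
Denominator: 6.6^2 + 3.1^2 = 53.17
Result = (-66.1800 - 41.4200i)/53.17

-1.2447 - 0.7790i


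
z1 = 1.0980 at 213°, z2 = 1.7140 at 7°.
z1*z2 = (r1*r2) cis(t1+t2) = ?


r = 1.0980 * 1.7140 = 1.8820
theta = 213° + 7° = 220° = 220° (mod 360)

1.8820 cis(220°)


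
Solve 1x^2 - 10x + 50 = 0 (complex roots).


disc = (-10)^2 - 4*1*50 = 100 - 200 = -100
sqrt(|disc|) = sqrt(100) = 10.0000
Real part = 10/(2*1) = 5.0000
Imag part = 10.0000/(2*1) = 5.0000

5.0000 ± 5.0000i


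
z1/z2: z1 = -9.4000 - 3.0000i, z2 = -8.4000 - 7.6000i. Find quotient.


Conjugate of z2 = -8.4000 + 7.6000i
Numerator: (-9.4000 - 3.0000i)(-8.4000 + 7.6000i) = 101.7600 - 46.2400i
Denominator: (-8.4)^2 + (-7.6)^2 = 128.32
Result = (101.7600 - 46.2400i)/128.32

0.7930 - 0.3603i


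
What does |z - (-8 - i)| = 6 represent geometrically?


|z - z0| = r is a circle with center z0 and radius r.
Center = (-8, -1), radius = 6

Circle with center (-8, -1) and radius 6


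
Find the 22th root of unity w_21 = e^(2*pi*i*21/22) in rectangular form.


Angle = 360*21/22 = 343.6364°
a = cos(343.6364°) = 0.9595
b = sin(343.6364°) = -0.2817

0.9595 - 0.2817i


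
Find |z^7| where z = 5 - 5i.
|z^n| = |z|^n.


|z| = sqrt(25+25) = sqrt(50) = 7.0711
|z^7| = |z|^7 = (sqrt(50))^7 = 50^3 * sqrt(50) = 125000*sqrt(50)

|z^7| = 125000*sqrt(50) ≈ 883883.4765


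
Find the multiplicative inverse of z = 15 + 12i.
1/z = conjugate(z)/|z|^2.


|z|^2 = 225+144 = 369
1/z = (15 - 12i)/369

1/z = 0.0407 - 0.0325i


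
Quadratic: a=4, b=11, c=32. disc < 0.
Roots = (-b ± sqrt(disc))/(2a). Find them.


disc = 11^2 - 4*4*32 = 121 - 512 = -391
sqrt(|disc|) = sqrt(391) = 19.7737
Real part = -11/(2*4) = -1.3750
Imag part = 19.7737/(2*4) = 2.4717

-1.3750 ± 2.4717i


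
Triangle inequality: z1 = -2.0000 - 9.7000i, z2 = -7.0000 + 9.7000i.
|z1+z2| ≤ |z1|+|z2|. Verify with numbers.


|z1| = sqrt((-2)^2 + (-9.7)^2) = sqrt(98.09) = 9.9040
|z2| = sqrt((-7)^2 + 9.7^2) = sqrt(143.09) = 11.9620
z1+z2 = -9.0000
|z1+z2| = sqrt(81) = 9.0000
|z1|+|z2| = 9.9040 + 11.9620 = 21.8660

|z1+z2| = 9.0000 ≤ |z1|+|z2| = 21.8660 (verified)


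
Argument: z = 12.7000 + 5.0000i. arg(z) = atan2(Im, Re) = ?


Re = 12.7, Im = 5
arg = atan2(5, 12.7) = 21.4896 degrees

arg(z) = 21.4896 degrees


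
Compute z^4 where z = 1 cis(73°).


r^4 = 1^4 = 1
n*theta = 4*73° = 292° = 292° (mod 360)
a = 1*cos(292°) = 0.3746
b = 1*sin(292°) = -0.9272

1 cis(292°) = 0.3746 - 0.9272i


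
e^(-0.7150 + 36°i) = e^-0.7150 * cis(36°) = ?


e^-0.7150 = 0.4892
cos(36°) = 0.809
sin(36°) = 0.58779
Real = 0.4892*0.809 = 0.3958
Imag = 0.4892*0.58779 = 0.2875

0.3958 + 0.2875i


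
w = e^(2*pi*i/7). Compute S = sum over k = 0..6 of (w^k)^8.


The roots are w_k = w^k with w = e^(2*pi*i/7), and (w^k)^8 = (w^8)^k.
So S = 1 + u + u^2 + ... + u^(6) with u = w^8.
8 = 1*7 + 1, so 8 is not a multiple of 7: u = (w^7)^1 * w^1 = w^1 ≠ 1 (w is a primitive 7th root), while u^7 = (w^7)^8 = 1.
Geometric series: S = (1 - u^7)/(1 - u) = (1 - 1)/(1 - u) = 0

S = 0


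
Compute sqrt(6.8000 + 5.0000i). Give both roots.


|z| = sqrt(46.24+25) = 8.4404
sqrt((|z|+a)/2) = sqrt((8.4404+6.8)/2) = sqrt(7.6202) = 2.7605
sqrt((|z|-a)/2) = sqrt((8.4404-6.8)/2) = sqrt(0.8202) = 0.9056

±(2.7605 + 0.9056i) i.e. 2.7605 + 0.9056i and -2.7605 - 0.9056i


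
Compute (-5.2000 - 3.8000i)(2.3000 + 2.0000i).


Real = -5.2*2.3 - (-3.8)*2 = -11.96 - (-7.6) = -4.36
Imag = -5.2*2 + 2.3*(-3.8) = -10.4 - (8.74) = -19.14

-4.3600 - 19.1400i


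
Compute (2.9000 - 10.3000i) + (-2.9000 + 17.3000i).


Real: 2.9 - 2.9 = 0
Imag: -10.3 + 17.3 = 7

7.0000i


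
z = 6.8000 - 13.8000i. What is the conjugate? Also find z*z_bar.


z_bar = 6.8000 + 13.8000i
z*z_bar = 6.8^2 + (-13.8)^2 = 46.24 + 190.44 = 236.68

z_bar = 6.8000 + 13.8000i, z*z_bar = 236.68


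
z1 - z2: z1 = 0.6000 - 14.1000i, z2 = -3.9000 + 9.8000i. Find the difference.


Real: 0.6 + 3.9 = 4.5
Imag: -14.1 - 9.8 = -23.9

4.5000 - 23.9000i


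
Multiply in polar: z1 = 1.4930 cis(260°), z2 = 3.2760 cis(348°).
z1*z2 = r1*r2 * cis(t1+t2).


r = 1.4930 * 3.2760 = 4.8911
theta = 260° + 348° = 608° = 248° (mod 360)

4.8911 cis(248°)


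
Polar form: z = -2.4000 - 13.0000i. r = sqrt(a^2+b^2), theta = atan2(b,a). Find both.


r = sqrt(5.76+169) = sqrt(174.76) = 13.2197
theta = atan2(-13, -2.4) = -100.4599 degrees

r = 13.2197, theta = -100.4599 degrees


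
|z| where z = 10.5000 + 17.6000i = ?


|z| = sqrt(10.5^2 + 17.6^2) = sqrt(110.25 + 309.76) = sqrt(420.01) = 20.4941

|z| = 20.4941


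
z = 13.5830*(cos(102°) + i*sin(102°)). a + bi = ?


a = 13.5830*cos(102°) = 13.5830*(-0.207912) = -2.8241
b = 13.5830*sin(102°) = 13.5830*0.97815 = 13.2862

-2.8241 + 13.2862i


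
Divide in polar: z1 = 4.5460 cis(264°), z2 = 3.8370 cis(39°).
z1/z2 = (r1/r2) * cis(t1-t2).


r = 4.5460 / 3.8370 = 1.1848
theta = 264° - 39° = 225° = 225° (mod 360)

1.1848 cis(225°)


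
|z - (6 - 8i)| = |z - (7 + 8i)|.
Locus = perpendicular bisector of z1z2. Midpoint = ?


Equal distances means the locus is the perpendicular bisector of z1 and z2.
Midpoint = ((6+7)/2, (-8+8)/2) = (6.5000, 0)

Perpendicular bisector through (6.5000, 0)


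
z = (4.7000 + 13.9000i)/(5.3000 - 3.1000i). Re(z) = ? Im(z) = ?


Multiply by conjugate: (4.7000 + 13.9000i)(5.3000 + 3.1000i) / (5.3^2 + (-3.1)^2)
Numerator real = 4.7*5.3 + 13.9*(-3.1) = -18.18
Numerator imag = 13.9*5.3 - 4.7*(-3.1) = 88.24
Denominator = 37.7
Re(z) = -18.18/37.7 = -0.4822
Im(z) = 88.24/37.7 = 2.3406

Re(z) = -0.4822, Im(z) = 2.3406


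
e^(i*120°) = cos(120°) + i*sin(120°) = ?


cos(120°) = -0.5000
sin(120°) = 0.8660

e^(i*120°) = -0.5000 + 0.8660i


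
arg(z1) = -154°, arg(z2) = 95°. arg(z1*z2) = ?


arg(z1*z2) = -154° + 95° = -59°
Normalized to (-180°, 180°]: -59°

-59°


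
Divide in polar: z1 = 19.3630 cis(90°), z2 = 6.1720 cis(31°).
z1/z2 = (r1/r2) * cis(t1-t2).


r = 19.3630 / 6.1720 = 3.1372
theta = 90° - 31° = 59° = 59° (mod 360)

3.1372 cis(59°)


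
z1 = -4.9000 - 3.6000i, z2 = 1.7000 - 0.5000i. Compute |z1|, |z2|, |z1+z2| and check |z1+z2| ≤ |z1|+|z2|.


|z1| = sqrt((-4.9)^2 + (-3.6)^2) = sqrt(36.97) = 6.0803
|z2| = sqrt(1.7^2 + (-0.5)^2) = sqrt(3.14) = 1.7720
z1+z2 = -3.2000 - 4.1000i
|z1+z2| = sqrt(27.05) = 5.2010
|z1|+|z2| = 6.0803 + 1.7720 = 7.8523

|z1+z2| = 5.2010 ≤ |z1|+|z2| = 7.8523 (verified)


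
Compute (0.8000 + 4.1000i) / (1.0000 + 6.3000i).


Conjugate of z2 = 1.0000 - 6.3000i
Numerator: (0.8000 + 4.1000i)(1.0000 - 6.3000i) = 26.6300 - 0.9400i
Denominator: 1^2 + 6.3^2 = 40.69
Result = (26.6300 - 0.9400i)/40.69

0.6545 - 0.0231i


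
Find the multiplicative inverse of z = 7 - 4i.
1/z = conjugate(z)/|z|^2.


|z|^2 = 49+16 = 65
1/z = (7 + 4i)/65

1/z = 0.1077 + 0.0615i


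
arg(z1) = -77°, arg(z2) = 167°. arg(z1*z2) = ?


arg(z1*z2) = -77° + 167° = 90°
Normalized to (-180°, 180°]: 90°

90°


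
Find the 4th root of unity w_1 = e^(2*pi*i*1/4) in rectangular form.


Angle = 360*1/4 = 90°
a = cos(90°) = 0
b = sin(90°) = 1.0000

0 + 1.0000i


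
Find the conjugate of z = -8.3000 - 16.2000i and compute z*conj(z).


z_bar = -8.3000 + 16.2000i
z*z_bar = (-8.3)^2 + (-16.2)^2 = 68.89 + 262.44 = 331.33

z_bar = -8.3000 + 16.2000i, z*z_bar = 331.33


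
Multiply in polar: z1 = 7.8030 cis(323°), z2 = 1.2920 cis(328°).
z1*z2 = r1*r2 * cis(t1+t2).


r = 7.8030 * 1.2920 = 10.0815
theta = 323° + 328° = 651° = 291° (mod 360)

10.0815 cis(291°)


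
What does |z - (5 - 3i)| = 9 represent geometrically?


|z - z0| = r is a circle with center z0 and radius r.
Center = (5, -3), radius = 9

Circle with center (5, -3) and radius 9


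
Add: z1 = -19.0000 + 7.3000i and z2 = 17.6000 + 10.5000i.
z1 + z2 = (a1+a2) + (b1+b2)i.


Real: -19 + 17.6 = -1.4
Imag: 7.3 + 10.5 = 17.8

-1.4000 + 17.8000i


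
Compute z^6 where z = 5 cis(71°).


r^6 = 5^6 = 15625
n*theta = 6*71° = 426° = 66° (mod 360)
a = 15625*cos(66°) = 6355.2600
b = 15625*sin(66°) = 14274.1478

15625 cis(66°) = 6355.2600 + 14274.1478i


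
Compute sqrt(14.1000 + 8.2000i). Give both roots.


|z| = sqrt(198.81+67.24) = 16.3110
sqrt((|z|+a)/2) = sqrt((16.3110+14.1)/2) = sqrt(15.2055) = 3.8994
sqrt((|z|-a)/2) = sqrt((16.3110-14.1)/2) = sqrt(1.1055) = 1.0514

±(3.8994 + 1.0514i) i.e. 3.8994 + 1.0514i and -3.8994 - 1.0514i


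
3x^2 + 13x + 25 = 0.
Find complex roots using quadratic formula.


disc = 13^2 - 4*3*25 = 169 - 300 = -131
sqrt(|disc|) = sqrt(131) = 11.4455
Real part = -13/(2*3) = -2.1667
Imag part = 11.4455/(2*3) = 1.9076

-2.1667 ± 1.9076i


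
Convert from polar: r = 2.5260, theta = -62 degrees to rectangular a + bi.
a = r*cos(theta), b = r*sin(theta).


a = 2.5260*cos(-62°) = 2.5260*0.46947 = 1.1859
b = 2.5260*sin(-62°) = 2.5260*(-0.88295) = -2.2303

1.1859 - 2.2303i


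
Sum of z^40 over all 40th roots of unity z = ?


The roots are w_k = w^k with w = e^(2*pi*i/40), and (w^k)^40 = (w^40)^k.
So S = 1 + u + u^2 + ... + u^(39) with u = w^40.
40 = 1*40 + 0, so 40 is a multiple of 40 and u = (w^40)^1 = 1.
Every one of the 40 terms equals 1: S = 40

S = 40


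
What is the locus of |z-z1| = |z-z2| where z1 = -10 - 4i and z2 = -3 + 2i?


Equal distances means the locus is the perpendicular bisector of z1 and z2.
Midpoint = ((-10+(-3))/2, (-4+2)/2) = (-6.5000, -1.0000)

Perpendicular bisector through (-6.5000, -1.0000)


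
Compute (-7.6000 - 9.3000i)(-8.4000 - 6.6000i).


Real = -7.6*(-8.4) - (-9.3)*(-6.6) = 63.84 - 61.38 = 2.46
Imag = -7.6*(-6.6) - (8.4)*(-9.3) = 50.16 + 78.12 = 128.28

2.4600 + 128.2800i


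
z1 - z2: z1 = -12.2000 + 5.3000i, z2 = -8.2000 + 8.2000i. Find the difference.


Real: -12.2 + 8.2 = -4
Imag: 5.3 - 8.2 = -2.9

-4.0000 - 2.9000i


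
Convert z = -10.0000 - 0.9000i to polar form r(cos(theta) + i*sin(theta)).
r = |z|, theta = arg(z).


r = sqrt(100+0.81) = sqrt(100.81) = 10.0404
theta = atan2(-0.9, -10) = -174.8572 degrees

r = 10.0404, theta = -174.8572 degrees


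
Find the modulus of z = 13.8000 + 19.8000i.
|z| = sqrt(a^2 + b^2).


|z| = sqrt(13.8^2 + 19.8^2) = sqrt(190.44 + 392.04) = sqrt(582.48) = 24.1346

|z| = 24.1346


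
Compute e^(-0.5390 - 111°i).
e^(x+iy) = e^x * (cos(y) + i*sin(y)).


e^-0.5390 = 0.5833
cos(-111°) = -0.35837
sin(-111°) = -0.9336
Real = 0.5833*(-0.35837) = -0.2090
Imag = 0.5833*(-0.9336) = -0.5446

-0.2090 - 0.5446i


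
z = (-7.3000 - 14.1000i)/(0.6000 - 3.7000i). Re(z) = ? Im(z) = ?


Multiply by conjugate: (-7.3000 - 14.1000i)(0.6000 + 3.7000i) / (0.6^2 + (-3.7)^2)
Numerator real = -7.3*0.6 - (14.1)*(-3.7) = 47.79
Numerator imag = -14.1*0.6 - (-7.3)*(-3.7) = -35.47
Denominator = 14.05
Re(z) = 47.79/14.05 = 3.4014
Im(z) = -35.47/14.05 = -2.5246

Re(z) = 3.4014, Im(z) = -2.5246


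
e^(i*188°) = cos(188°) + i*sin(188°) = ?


cos(188°) = -0.9903
sin(188°) = -0.1392

e^(i*188°) = -0.9903 - 0.1392i


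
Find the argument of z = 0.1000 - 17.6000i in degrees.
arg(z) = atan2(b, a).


Re = 0.1, Im = -17.6
arg = atan2(-17.6, 0.1) = -89.6745 degrees

arg(z) = -89.6745 degrees


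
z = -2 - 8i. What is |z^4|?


|z| = sqrt(4+64) = sqrt(68) = 8.2462
|z^4| = |z|^4 = (sqrt(68))^4 = 68^2 = 4624

|z^4| = 4624


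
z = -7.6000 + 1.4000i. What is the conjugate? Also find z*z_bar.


z_bar = -7.6000 - 1.4000i
z*z_bar = (-7.6)^2 + 1.4^2 = 57.76 + 1.96 = 59.72

z_bar = -7.6000 - 1.4000i, z*z_bar = 59.72


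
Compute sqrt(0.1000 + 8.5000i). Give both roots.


|z| = sqrt(0.01+72.25) = 8.5006
sqrt((|z|+a)/2) = sqrt((8.5006+0.1)/2) = sqrt(4.3003) = 2.0737
sqrt((|z|-a)/2) = sqrt((8.5006-0.1)/2) = sqrt(4.2003) = 2.0495

±(2.0737 + 2.0495i) i.e. 2.0737 + 2.0495i and -2.0737 - 2.0495i


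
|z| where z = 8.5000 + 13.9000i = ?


|z| = sqrt(8.5^2 + 13.9^2) = sqrt(72.25 + 193.21) = sqrt(265.46) = 16.2929

|z| = 16.2929


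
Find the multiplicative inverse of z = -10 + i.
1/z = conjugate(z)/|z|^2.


|z|^2 = 100+1 = 101
1/z = (-10 - 1i)/101

1/z = -0.0990 - 0.0099i


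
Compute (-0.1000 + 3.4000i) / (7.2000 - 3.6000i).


Conjugate of z2 = 7.2000 + 3.6000i
Numerator: (-0.1000 + 3.4000i)(7.2000 + 3.6000i) = -12.9600 + 24.1200i
Denominator: 7.2^2 + (-3.6)^2 = 64.8
Result = (-12.9600 + 24.1200i)/64.8

-0.2000 + 0.3722i


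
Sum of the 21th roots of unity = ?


The sum of all 21th roots of unity is 0.
Geometric series: (1 - w^21)/(1 - w) = (1-1)/(1-w) = 0 since w^21 = 1, w ≠ 1.
Alternatively: coefficient of z^20 in z^21 - 1 is 0.

0


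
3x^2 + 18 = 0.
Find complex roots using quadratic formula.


disc = 0^2 - 4*3*18 = 0 - 216 = -216
sqrt(|disc|) = sqrt(216) = 14.6969
Real part = 0/(2*3) = 0
Imag part = 14.6969/(2*3) = 2.4495

0 ± 2.4495i


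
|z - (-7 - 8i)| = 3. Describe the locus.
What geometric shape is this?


|z - z0| = r is a circle with center z0 and radius r.
Center = (-7, -8), radius = 3

Circle with center (-7, -8) and radius 3


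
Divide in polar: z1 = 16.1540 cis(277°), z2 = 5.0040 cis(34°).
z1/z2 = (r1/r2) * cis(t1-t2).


r = 16.1540 / 5.0040 = 3.2282
theta = 277° - 34° = 243° = 243° (mod 360)

3.2282 cis(243°)


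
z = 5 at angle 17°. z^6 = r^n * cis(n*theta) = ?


r^6 = 5^6 = 15625
n*theta = 6*17° = 102° = 102° (mod 360)
a = 15625*cos(102°) = -3248.6202
b = 15625*sin(102°) = 15283.5563

15625 cis(102°) = -3248.6202 + 15283.5563i


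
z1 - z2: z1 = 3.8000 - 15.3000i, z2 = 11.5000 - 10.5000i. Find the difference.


Real: 3.8 - 11.5 = -7.7
Imag: -15.3 + 10.5 = -4.8

-7.7000 - 4.8000i


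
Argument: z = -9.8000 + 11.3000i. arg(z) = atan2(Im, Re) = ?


Re = -9.8, Im = 11.3
arg = atan2(11.3, -9.8) = 130.9337 degrees

arg(z) = 130.9337 degrees


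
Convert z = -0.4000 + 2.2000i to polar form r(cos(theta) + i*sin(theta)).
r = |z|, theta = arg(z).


r = sqrt(0.16+4.84) = sqrt(5) = 2.2361
theta = atan2(2.2, -0.4) = 100.3048 degrees

r = 2.2361, theta = 100.3048 degrees


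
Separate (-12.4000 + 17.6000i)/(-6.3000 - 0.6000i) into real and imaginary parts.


Multiply by conjugate: (-12.4000 + 17.6000i)(-6.3000 + 0.6000i) / ((-6.3)^2 + (-0.6)^2)
Numerator real = -12.4*(-6.3) + 17.6*(-0.6) = 67.56
Numerator imag = 17.6*(-6.3) - (-12.4)*(-0.6) = -118.32
Denominator = 40.05
Re(z) = 67.56/40.05 = 1.6869
Im(z) = -118.32/40.05 = -2.9543

Re(z) = 1.6869, Im(z) = -2.9543


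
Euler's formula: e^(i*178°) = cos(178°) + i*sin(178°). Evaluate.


cos(178°) = -0.9994
sin(178°) = 0.0349

e^(i*178°) = -0.9994 + 0.0349i


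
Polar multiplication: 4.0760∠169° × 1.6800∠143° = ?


r = 4.0760 * 1.6800 = 6.8477
theta = 169° + 143° = 312° = 312° (mod 360)

6.8477 cis(312°)


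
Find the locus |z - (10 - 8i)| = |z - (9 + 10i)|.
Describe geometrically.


Equal distances means the locus is the perpendicular bisector of z1 and z2.
Midpoint = ((10+9)/2, (-8+10)/2) = (9.5000, 1.0000)

Perpendicular bisector through (9.5000, 1.0000)


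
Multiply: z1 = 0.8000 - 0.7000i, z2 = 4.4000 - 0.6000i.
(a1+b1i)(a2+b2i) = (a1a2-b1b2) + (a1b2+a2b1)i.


Real = 0.8*4.4 - (-0.7)*(-0.6) = 3.52 - 0.42 = 3.1
Imag = 0.8*(-0.6) + 4.4*(-0.7) = -0.48 - (3.08) = -3.56

3.1000 - 3.5600i


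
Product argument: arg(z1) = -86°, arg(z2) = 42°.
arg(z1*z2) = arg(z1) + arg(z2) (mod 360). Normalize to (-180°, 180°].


arg(z1*z2) = -86° + 42° = -44°
Normalized to (-180°, 180°]: -44°

-44°


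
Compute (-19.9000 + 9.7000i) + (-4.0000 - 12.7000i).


Real: -19.9 - 4 = -23.9
Imag: 9.7 - 12.7 = -3

-23.9000 - 3.0000i


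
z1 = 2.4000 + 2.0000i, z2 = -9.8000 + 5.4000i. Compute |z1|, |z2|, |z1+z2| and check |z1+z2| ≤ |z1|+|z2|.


|z1| = sqrt(2.4^2 + 2^2) = sqrt(9.76) = 3.1241
|z2| = sqrt((-9.8)^2 + 5.4^2) = sqrt(125.2) = 11.1893
z1+z2 = -7.4000 + 7.4000i
|z1+z2| = sqrt(109.52) = 10.4652
|z1|+|z2| = 3.1241 + 11.1893 = 14.3134

|z1+z2| = 10.4652 ≤ |z1|+|z2| = 14.3134 (verified)


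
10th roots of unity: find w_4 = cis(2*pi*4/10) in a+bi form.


Angle = 360*4/10 = 144°
a = cos(144°) = -0.8090
b = sin(144°) = 0.5878

-0.8090 + 0.5878i


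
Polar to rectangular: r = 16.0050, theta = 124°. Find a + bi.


a = 16.0050*cos(124°) = 16.0050*(-0.559193) = -8.9499
b = 16.0050*sin(124°) = 16.0050*0.8290376 = 13.2687

-8.9499 + 13.2687i


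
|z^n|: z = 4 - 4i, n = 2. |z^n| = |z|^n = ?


|z| = sqrt(16+16) = sqrt(32) = 5.6569
|z^2| = |z|^2 = (sqrt(32))^2 = 32

|z^2| = 32


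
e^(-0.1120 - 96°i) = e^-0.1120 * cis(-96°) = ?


e^-0.1120 = 0.89404
cos(-96°) = -0.10453
sin(-96°) = -0.9945
Real = 0.89404*(-0.10453) = -0.0935
Imag = 0.89404*(-0.9945) = -0.8891

-0.0935 - 0.8891i


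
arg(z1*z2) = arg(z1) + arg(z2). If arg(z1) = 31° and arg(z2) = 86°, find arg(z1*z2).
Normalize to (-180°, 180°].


arg(z1*z2) = 31° + 86° = 117°
Normalized to (-180°, 180°]: 117°

117°


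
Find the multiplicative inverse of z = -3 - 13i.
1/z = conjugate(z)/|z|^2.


|z|^2 = 9+169 = 178
1/z = (-3 + 13i)/178

1/z = -0.0169 + 0.0730i


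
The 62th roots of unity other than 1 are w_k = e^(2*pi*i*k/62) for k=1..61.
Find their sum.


With w = e^(2*pi*i/62), all 62 of the 62th roots of unity w^0 = 1, w, ..., w^(61) sum to 0: 1 + w + ... + w^(61) = (1 - w^62)/(1 - w) = 0 since w^62 = 1, w ≠ 1.
Removing the root 1: w + w^2 + ... + w^(61) = 0 - 1 = -1

Sum = -1
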